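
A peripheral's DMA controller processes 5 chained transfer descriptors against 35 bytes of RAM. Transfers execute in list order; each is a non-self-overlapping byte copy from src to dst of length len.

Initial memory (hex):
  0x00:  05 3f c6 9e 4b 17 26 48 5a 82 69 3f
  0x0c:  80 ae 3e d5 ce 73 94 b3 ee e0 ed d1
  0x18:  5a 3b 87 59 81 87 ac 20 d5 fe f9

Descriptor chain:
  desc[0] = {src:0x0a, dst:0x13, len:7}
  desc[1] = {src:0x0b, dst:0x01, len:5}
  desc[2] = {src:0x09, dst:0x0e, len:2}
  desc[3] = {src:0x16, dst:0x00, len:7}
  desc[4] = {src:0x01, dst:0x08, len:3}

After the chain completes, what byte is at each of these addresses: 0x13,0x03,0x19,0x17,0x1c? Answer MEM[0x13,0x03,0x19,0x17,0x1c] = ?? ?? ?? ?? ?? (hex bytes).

[0] 0x0a->0x13 len=7 : 69 3f 80 ae 3e d5 ce
[1] 0x0b->0x01 len=5 : 3f 80 ae 3e d5
[2] 0x09->0x0e len=2 : 82 69
[3] 0x16->0x00 len=7 : ae 3e d5 ce 87 59 81
[4] 0x01->0x08 len=3 : 3e d5 ce
query mem[0x13]=0x69, mem[0x03]=0xce, mem[0x19]=0xce, mem[0x17]=0x3e, mem[0x1c]=0x81

MEM[0x13,0x03,0x19,0x17,0x1c] = 69 ce ce 3e 81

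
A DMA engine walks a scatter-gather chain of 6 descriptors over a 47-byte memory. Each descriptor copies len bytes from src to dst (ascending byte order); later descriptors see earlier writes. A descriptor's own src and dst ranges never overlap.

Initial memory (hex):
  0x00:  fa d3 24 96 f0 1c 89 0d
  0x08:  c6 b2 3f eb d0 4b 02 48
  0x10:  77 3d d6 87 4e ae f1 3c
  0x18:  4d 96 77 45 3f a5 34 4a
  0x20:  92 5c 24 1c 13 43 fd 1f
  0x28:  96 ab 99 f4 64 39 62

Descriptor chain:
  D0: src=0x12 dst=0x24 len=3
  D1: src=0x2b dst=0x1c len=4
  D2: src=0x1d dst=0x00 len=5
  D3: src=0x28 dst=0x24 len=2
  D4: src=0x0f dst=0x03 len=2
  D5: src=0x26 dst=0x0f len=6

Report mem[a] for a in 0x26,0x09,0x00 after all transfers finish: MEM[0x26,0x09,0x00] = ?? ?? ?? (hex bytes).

  after D0: wrote 3B at 0x24 = d6874e
  after D1: wrote 4B at 0x1c = f4643962
  after D2: wrote 5B at 0x00 = 643962925c
  after D3: wrote 2B at 0x24 = 96ab
  after D4: wrote 2B at 0x03 = 4877
  after D5: wrote 6B at 0x0f = 4e1f96ab99f4
query mem[0x26]=0x4e, mem[0x09]=0xb2, mem[0x00]=0x64

MEM[0x26,0x09,0x00] = 4e b2 64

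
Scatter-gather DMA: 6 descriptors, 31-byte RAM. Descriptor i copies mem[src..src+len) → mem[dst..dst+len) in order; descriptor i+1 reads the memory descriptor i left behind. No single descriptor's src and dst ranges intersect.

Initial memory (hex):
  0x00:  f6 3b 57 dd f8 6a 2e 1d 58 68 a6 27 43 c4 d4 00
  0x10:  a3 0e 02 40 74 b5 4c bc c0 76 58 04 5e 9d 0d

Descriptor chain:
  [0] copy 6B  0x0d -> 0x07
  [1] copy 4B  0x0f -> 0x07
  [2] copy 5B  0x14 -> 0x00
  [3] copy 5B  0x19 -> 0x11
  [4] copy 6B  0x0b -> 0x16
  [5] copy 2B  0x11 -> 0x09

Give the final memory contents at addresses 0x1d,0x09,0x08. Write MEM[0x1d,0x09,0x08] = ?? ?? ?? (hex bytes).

MEM[0x1d,0x09,0x08] = 9d 76 a3

  after D0: wrote 6B at 0x07 = c4d400a30e02
  after D1: wrote 4B at 0x07 = 00a30e02
  after D2: wrote 5B at 0x00 = 74b54cbcc0
  after D3: wrote 5B at 0x11 = 7658045e9d
  after D4: wrote 6B at 0x16 = 0e02c4d400a3
  after D5: wrote 2B at 0x09 = 7658
query mem[0x1d]=0x9d, mem[0x09]=0x76, mem[0x08]=0xa3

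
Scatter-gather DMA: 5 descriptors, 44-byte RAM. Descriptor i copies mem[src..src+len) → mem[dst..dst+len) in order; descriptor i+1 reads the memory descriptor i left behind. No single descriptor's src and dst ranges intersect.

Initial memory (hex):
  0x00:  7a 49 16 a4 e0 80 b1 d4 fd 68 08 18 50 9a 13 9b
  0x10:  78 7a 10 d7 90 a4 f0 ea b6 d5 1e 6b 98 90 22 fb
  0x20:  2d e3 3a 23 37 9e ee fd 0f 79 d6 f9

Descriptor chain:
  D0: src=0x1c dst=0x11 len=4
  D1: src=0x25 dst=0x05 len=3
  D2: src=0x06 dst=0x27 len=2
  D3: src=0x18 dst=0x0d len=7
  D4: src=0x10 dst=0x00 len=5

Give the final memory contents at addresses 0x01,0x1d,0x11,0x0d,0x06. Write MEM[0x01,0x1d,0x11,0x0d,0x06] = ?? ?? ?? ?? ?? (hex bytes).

MEM[0x01,0x1d,0x11,0x0d,0x06] = 98 90 98 b6 ee

#0 dst[0x11+4] := {0x98,0x90,0x22,0xfb}
#1 dst[0x05+3] := {0x9e,0xee,0xfd}
#2 dst[0x27+2] := {0xee,0xfd}
#3 dst[0x0d+7] := {0xb6,0xd5,0x1e,0x6b,0x98,0x90,0x22}
#4 dst[0x00+5] := {0x6b,0x98,0x90,0x22,0xfb}
query mem[0x01]=0x98, mem[0x1d]=0x90, mem[0x11]=0x98, mem[0x0d]=0xb6, mem[0x06]=0xee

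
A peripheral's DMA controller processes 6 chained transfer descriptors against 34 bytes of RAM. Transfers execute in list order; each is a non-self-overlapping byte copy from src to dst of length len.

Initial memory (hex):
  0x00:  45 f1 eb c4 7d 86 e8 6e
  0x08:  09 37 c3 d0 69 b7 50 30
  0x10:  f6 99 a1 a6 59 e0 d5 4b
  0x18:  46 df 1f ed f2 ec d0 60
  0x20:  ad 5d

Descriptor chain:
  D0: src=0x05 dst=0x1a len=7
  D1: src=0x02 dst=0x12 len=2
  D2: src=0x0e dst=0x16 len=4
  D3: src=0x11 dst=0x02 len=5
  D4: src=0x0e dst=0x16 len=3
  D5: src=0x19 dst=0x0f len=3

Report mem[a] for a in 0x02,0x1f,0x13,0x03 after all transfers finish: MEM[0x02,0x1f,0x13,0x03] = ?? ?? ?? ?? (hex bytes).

MEM[0x02,0x1f,0x13,0x03] = 99 c3 c4 eb

[0] 0x05->0x1a len=7 : 86 e8 6e 09 37 c3 d0
[1] 0x02->0x12 len=2 : eb c4
[2] 0x0e->0x16 len=4 : 50 30 f6 99
[3] 0x11->0x02 len=5 : 99 eb c4 59 e0
[4] 0x0e->0x16 len=3 : 50 30 f6
[5] 0x19->0x0f len=3 : 99 86 e8
query mem[0x02]=0x99, mem[0x1f]=0xc3, mem[0x13]=0xc4, mem[0x03]=0xeb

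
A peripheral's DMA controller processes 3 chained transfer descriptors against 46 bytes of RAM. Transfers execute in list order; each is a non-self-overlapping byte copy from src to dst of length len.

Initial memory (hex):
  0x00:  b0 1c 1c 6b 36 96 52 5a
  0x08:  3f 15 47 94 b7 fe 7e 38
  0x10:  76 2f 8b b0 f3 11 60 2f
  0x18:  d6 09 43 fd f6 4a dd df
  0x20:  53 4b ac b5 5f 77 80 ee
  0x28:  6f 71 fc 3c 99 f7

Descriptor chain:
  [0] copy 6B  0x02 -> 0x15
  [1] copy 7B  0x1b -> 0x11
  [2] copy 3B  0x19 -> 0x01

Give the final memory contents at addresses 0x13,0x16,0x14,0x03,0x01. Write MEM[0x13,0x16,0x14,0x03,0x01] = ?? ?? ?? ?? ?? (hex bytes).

MEM[0x13,0x16,0x14,0x03,0x01] = 4a 53 dd fd 52

  after D0: wrote 6B at 0x15 = 1c6b3696525a
  after D1: wrote 7B at 0x11 = fdf64adddf534b
  after D2: wrote 3B at 0x01 = 525afd
query mem[0x13]=0x4a, mem[0x16]=0x53, mem[0x14]=0xdd, mem[0x03]=0xfd, mem[0x01]=0x52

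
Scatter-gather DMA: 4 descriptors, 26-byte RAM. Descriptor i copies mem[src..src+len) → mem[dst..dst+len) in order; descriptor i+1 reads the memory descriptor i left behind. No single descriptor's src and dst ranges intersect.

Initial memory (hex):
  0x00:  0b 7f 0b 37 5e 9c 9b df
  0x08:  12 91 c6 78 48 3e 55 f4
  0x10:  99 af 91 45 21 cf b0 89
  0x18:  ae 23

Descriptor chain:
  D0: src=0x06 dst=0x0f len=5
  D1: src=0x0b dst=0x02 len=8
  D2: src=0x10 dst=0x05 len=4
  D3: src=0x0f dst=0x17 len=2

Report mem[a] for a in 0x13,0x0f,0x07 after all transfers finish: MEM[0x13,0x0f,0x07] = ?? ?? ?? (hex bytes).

MEM[0x13,0x0f,0x07] = c6 9b 91

D0: mem[0x0f..0x13] <- [9b df 12 91 c6]
D1: mem[0x02..0x09] <- [78 48 3e 55 9b df 12 91]
D2: mem[0x05..0x08] <- [df 12 91 c6]
D3: mem[0x17..0x18] <- [9b df]
query mem[0x13]=0xc6, mem[0x0f]=0x9b, mem[0x07]=0x91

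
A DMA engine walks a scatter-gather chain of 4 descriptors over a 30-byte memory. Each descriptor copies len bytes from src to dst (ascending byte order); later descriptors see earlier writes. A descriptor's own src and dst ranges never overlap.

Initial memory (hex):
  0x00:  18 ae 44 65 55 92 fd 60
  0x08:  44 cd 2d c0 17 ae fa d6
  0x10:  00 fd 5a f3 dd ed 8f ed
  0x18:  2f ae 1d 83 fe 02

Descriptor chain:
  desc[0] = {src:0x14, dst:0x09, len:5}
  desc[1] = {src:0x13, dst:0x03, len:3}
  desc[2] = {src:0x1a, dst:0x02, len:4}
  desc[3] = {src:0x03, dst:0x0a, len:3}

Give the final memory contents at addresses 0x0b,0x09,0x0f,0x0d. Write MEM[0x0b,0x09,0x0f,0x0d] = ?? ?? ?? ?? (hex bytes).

MEM[0x0b,0x09,0x0f,0x0d] = fe dd d6 2f

[0] 0x14->0x09 len=5 : dd ed 8f ed 2f
[1] 0x13->0x03 len=3 : f3 dd ed
[2] 0x1a->0x02 len=4 : 1d 83 fe 02
[3] 0x03->0x0a len=3 : 83 fe 02
query mem[0x0b]=0xfe, mem[0x09]=0xdd, mem[0x0f]=0xd6, mem[0x0d]=0x2f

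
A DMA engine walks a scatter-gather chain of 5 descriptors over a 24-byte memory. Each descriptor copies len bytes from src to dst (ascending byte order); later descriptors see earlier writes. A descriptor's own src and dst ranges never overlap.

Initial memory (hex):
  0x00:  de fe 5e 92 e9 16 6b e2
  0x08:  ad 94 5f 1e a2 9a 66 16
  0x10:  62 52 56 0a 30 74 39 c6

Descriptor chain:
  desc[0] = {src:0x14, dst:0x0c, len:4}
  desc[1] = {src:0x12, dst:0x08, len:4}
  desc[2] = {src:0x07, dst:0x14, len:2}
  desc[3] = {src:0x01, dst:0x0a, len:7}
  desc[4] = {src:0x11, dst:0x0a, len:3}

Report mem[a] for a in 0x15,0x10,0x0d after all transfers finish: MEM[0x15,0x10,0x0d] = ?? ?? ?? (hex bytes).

#0 dst[0x0c+4] := {0x30,0x74,0x39,0xc6}
#1 dst[0x08+4] := {0x56,0x0a,0x30,0x74}
#2 dst[0x14+2] := {0xe2,0x56}
#3 dst[0x0a+7] := {0xfe,0x5e,0x92,0xe9,0x16,0x6b,0xe2}
#4 dst[0x0a+3] := {0x52,0x56,0x0a}
query mem[0x15]=0x56, mem[0x10]=0xe2, mem[0x0d]=0xe9

MEM[0x15,0x10,0x0d] = 56 e2 e9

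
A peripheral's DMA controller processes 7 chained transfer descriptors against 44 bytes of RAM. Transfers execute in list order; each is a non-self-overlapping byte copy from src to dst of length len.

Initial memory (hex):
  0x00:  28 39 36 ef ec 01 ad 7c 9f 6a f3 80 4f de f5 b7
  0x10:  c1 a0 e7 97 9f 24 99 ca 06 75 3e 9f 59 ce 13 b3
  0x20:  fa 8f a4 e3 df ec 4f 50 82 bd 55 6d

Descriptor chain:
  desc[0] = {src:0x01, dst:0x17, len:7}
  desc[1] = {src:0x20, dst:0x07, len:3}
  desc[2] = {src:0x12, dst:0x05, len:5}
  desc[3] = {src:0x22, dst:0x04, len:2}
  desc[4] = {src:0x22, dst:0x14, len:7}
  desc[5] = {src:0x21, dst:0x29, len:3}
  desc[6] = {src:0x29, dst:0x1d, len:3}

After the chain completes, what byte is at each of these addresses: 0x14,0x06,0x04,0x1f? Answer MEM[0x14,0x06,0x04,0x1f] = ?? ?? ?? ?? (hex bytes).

MEM[0x14,0x06,0x04,0x1f] = a4 97 a4 e3

  after D0: wrote 7B at 0x17 = 3936efec01ad7c
  after D1: wrote 3B at 0x07 = fa8fa4
  after D2: wrote 5B at 0x05 = e7979f2499
  after D3: wrote 2B at 0x04 = a4e3
  after D4: wrote 7B at 0x14 = a4e3dfec4f5082
  after D5: wrote 3B at 0x29 = 8fa4e3
  after D6: wrote 3B at 0x1d = 8fa4e3
query mem[0x14]=0xa4, mem[0x06]=0x97, mem[0x04]=0xa4, mem[0x1f]=0xe3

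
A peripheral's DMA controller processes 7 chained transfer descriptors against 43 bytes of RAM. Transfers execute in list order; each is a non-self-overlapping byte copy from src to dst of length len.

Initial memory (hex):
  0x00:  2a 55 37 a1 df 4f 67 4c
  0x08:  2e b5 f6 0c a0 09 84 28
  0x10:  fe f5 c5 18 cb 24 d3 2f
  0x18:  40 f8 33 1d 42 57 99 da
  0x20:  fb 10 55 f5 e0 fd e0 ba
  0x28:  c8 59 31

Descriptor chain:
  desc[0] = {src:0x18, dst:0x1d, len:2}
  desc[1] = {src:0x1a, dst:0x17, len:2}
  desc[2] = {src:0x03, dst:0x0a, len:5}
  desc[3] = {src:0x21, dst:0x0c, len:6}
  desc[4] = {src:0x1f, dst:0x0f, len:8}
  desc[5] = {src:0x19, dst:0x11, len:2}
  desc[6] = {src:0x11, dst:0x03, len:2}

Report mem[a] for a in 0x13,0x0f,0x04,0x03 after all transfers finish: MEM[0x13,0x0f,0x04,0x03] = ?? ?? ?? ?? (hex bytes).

[0] 0x18->0x1d len=2 : 40 f8
[1] 0x1a->0x17 len=2 : 33 1d
[2] 0x03->0x0a len=5 : a1 df 4f 67 4c
[3] 0x21->0x0c len=6 : 10 55 f5 e0 fd e0
[4] 0x1f->0x0f len=8 : da fb 10 55 f5 e0 fd e0
[5] 0x19->0x11 len=2 : f8 33
[6] 0x11->0x03 len=2 : f8 33
query mem[0x13]=0xf5, mem[0x0f]=0xda, mem[0x04]=0x33, mem[0x03]=0xf8

MEM[0x13,0x0f,0x04,0x03] = f5 da 33 f8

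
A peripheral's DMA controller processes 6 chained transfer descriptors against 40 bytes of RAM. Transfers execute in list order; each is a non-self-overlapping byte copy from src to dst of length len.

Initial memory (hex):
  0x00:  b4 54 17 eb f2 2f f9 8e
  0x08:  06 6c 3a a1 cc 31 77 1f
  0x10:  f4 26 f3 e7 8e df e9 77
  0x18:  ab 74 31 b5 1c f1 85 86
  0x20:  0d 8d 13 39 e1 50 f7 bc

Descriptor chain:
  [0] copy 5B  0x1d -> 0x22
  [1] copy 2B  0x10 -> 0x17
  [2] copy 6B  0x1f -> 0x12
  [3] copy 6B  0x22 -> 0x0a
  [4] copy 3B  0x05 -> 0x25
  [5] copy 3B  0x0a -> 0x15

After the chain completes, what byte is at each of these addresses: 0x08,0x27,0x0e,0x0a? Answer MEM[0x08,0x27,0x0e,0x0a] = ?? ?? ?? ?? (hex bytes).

D0: mem[0x22..0x26] <- [f1 85 86 0d 8d]
D1: mem[0x17..0x18] <- [f4 26]
D2: mem[0x12..0x17] <- [86 0d 8d f1 85 86]
D3: mem[0x0a..0x0f] <- [f1 85 86 0d 8d bc]
D4: mem[0x25..0x27] <- [2f f9 8e]
D5: mem[0x15..0x17] <- [f1 85 86]
query mem[0x08]=0x06, mem[0x27]=0x8e, mem[0x0e]=0x8d, mem[0x0a]=0xf1

MEM[0x08,0x27,0x0e,0x0a] = 06 8e 8d f1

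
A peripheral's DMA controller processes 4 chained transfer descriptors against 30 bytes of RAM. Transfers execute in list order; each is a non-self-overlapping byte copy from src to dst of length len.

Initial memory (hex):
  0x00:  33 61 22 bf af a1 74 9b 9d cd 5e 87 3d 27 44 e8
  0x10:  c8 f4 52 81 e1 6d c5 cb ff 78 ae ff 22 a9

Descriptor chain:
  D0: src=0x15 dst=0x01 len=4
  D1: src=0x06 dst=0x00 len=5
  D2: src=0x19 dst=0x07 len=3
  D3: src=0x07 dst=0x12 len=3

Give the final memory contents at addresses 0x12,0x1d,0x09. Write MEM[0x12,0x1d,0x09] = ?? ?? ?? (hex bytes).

  after D0: wrote 4B at 0x01 = 6dc5cbff
  after D1: wrote 5B at 0x00 = 749b9dcd5e
  after D2: wrote 3B at 0x07 = 78aeff
  after D3: wrote 3B at 0x12 = 78aeff
query mem[0x12]=0x78, mem[0x1d]=0xa9, mem[0x09]=0xff

MEM[0x12,0x1d,0x09] = 78 a9 ff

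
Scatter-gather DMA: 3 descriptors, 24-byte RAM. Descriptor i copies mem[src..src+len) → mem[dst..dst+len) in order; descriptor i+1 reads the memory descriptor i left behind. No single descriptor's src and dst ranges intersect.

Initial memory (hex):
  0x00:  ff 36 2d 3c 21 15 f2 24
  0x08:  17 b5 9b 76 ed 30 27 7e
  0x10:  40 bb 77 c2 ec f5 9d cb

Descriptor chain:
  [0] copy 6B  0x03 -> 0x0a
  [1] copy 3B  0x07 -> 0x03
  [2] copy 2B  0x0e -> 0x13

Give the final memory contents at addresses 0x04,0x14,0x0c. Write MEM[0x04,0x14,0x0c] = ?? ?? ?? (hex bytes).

#0 dst[0x0a+6] := {0x3c,0x21,0x15,0xf2,0x24,0x17}
#1 dst[0x03+3] := {0x24,0x17,0xb5}
#2 dst[0x13+2] := {0x24,0x17}
query mem[0x04]=0x17, mem[0x14]=0x17, mem[0x0c]=0x15

MEM[0x04,0x14,0x0c] = 17 17 15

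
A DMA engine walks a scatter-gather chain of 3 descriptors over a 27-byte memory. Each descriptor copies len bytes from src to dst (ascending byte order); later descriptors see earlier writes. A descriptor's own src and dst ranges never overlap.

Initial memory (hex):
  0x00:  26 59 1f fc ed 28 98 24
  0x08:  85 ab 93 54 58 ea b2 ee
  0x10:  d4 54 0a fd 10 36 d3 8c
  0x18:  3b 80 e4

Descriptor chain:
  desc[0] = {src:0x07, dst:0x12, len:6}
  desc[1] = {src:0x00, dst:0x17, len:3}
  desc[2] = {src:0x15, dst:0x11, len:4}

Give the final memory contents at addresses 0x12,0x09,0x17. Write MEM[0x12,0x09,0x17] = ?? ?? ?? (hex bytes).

MEM[0x12,0x09,0x17] = 54 ab 26

#0 dst[0x12+6] := {0x24,0x85,0xab,0x93,0x54,0x58}
#1 dst[0x17+3] := {0x26,0x59,0x1f}
#2 dst[0x11+4] := {0x93,0x54,0x26,0x59}
query mem[0x12]=0x54, mem[0x09]=0xab, mem[0x17]=0x26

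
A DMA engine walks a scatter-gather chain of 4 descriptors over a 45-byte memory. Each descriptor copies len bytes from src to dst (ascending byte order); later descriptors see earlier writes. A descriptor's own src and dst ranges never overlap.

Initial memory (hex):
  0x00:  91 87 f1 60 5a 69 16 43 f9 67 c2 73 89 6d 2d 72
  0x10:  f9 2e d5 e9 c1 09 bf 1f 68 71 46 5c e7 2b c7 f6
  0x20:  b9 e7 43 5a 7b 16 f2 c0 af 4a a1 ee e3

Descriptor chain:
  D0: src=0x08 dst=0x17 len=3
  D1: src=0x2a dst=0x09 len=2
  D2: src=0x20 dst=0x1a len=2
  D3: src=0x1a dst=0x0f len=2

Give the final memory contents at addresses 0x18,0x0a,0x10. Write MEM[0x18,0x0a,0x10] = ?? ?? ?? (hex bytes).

[0] 0x08->0x17 len=3 : f9 67 c2
[1] 0x2a->0x09 len=2 : a1 ee
[2] 0x20->0x1a len=2 : b9 e7
[3] 0x1a->0x0f len=2 : b9 e7
query mem[0x18]=0x67, mem[0x0a]=0xee, mem[0x10]=0xe7

MEM[0x18,0x0a,0x10] = 67 ee e7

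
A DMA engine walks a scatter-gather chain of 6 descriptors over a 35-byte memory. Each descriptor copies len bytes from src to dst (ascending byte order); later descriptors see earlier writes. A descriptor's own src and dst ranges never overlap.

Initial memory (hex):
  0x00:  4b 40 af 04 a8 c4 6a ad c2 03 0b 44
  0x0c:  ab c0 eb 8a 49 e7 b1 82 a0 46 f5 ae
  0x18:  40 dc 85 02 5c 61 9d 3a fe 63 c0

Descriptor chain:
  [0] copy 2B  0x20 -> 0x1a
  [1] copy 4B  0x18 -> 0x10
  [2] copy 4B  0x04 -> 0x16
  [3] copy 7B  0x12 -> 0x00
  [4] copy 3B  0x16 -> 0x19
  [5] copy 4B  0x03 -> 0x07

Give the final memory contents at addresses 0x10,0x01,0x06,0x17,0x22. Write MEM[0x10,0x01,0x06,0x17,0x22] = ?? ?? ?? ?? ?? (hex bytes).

MEM[0x10,0x01,0x06,0x17,0x22] = 40 63 6a c4 c0

#0 dst[0x1a+2] := {0xfe,0x63}
#1 dst[0x10+4] := {0x40,0xdc,0xfe,0x63}
#2 dst[0x16+4] := {0xa8,0xc4,0x6a,0xad}
#3 dst[0x00+7] := {0xfe,0x63,0xa0,0x46,0xa8,0xc4,0x6a}
#4 dst[0x19+3] := {0xa8,0xc4,0x6a}
#5 dst[0x07+4] := {0x46,0xa8,0xc4,0x6a}
query mem[0x10]=0x40, mem[0x01]=0x63, mem[0x06]=0x6a, mem[0x17]=0xc4, mem[0x22]=0xc0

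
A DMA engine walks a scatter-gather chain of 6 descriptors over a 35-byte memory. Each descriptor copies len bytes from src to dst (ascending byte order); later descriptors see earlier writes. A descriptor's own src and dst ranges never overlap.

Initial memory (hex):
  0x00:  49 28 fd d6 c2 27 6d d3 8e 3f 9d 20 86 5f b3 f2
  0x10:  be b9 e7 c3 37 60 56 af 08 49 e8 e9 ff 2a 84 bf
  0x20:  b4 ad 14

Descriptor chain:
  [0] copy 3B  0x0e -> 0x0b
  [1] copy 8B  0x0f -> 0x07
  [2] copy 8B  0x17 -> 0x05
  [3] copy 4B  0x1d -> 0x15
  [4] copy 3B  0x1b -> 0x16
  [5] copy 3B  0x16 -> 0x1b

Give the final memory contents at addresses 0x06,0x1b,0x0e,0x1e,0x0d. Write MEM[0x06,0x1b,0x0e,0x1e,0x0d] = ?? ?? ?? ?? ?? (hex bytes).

MEM[0x06,0x1b,0x0e,0x1e,0x0d] = 08 e9 56 84 60

D0: mem[0x0b..0x0d] <- [b3 f2 be]
D1: mem[0x07..0x0e] <- [f2 be b9 e7 c3 37 60 56]
D2: mem[0x05..0x0c] <- [af 08 49 e8 e9 ff 2a 84]
D3: mem[0x15..0x18] <- [2a 84 bf b4]
D4: mem[0x16..0x18] <- [e9 ff 2a]
D5: mem[0x1b..0x1d] <- [e9 ff 2a]
query mem[0x06]=0x08, mem[0x1b]=0xe9, mem[0x0e]=0x56, mem[0x1e]=0x84, mem[0x0d]=0x60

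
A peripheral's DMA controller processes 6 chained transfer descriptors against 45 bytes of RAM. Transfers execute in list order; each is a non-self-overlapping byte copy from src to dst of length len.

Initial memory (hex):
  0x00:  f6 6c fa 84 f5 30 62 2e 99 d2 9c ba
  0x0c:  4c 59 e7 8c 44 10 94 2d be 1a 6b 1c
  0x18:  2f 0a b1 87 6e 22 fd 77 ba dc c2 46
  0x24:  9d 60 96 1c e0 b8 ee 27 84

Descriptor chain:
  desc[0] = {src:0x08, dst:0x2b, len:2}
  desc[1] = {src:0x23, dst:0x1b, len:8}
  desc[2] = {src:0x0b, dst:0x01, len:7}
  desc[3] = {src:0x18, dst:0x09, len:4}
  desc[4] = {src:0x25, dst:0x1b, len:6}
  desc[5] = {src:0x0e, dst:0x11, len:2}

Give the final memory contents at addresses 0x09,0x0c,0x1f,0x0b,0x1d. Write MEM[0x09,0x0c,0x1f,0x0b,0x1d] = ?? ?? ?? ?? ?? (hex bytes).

MEM[0x09,0x0c,0x1f,0x0b,0x1d] = 2f 46 b8 b1 1c

D0: mem[0x2b..0x2c] <- [99 d2]
D1: mem[0x1b..0x22] <- [46 9d 60 96 1c e0 b8 ee]
D2: mem[0x01..0x07] <- [ba 4c 59 e7 8c 44 10]
D3: mem[0x09..0x0c] <- [2f 0a b1 46]
D4: mem[0x1b..0x20] <- [60 96 1c e0 b8 ee]
D5: mem[0x11..0x12] <- [e7 8c]
query mem[0x09]=0x2f, mem[0x0c]=0x46, mem[0x1f]=0xb8, mem[0x0b]=0xb1, mem[0x1d]=0x1c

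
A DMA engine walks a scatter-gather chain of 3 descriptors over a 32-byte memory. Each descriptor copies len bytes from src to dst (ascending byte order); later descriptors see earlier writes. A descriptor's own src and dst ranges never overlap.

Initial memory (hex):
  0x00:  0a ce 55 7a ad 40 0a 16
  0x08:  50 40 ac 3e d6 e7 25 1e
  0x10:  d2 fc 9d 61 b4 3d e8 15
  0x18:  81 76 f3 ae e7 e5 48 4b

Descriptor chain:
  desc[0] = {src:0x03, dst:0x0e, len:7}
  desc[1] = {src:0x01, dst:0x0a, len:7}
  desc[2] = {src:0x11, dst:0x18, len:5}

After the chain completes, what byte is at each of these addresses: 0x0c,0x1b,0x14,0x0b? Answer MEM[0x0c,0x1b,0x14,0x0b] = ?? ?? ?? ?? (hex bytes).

MEM[0x0c,0x1b,0x14,0x0b] = 7a 40 40 55

#0 dst[0x0e+7] := {0x7a,0xad,0x40,0x0a,0x16,0x50,0x40}
#1 dst[0x0a+7] := {0xce,0x55,0x7a,0xad,0x40,0x0a,0x16}
#2 dst[0x18+5] := {0x0a,0x16,0x50,0x40,0x3d}
query mem[0x0c]=0x7a, mem[0x1b]=0x40, mem[0x14]=0x40, mem[0x0b]=0x55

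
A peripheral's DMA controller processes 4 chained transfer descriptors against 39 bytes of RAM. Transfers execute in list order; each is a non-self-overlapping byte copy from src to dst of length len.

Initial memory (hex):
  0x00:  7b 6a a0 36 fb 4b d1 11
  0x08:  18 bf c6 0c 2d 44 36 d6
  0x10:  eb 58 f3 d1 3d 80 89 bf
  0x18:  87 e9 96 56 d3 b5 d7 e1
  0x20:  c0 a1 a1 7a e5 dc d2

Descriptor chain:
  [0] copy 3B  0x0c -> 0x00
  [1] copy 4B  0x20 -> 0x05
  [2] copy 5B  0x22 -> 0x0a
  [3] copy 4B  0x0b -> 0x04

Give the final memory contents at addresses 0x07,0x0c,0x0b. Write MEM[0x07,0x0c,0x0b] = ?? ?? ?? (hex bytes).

[0] 0x0c->0x00 len=3 : 2d 44 36
[1] 0x20->0x05 len=4 : c0 a1 a1 7a
[2] 0x22->0x0a len=5 : a1 7a e5 dc d2
[3] 0x0b->0x04 len=4 : 7a e5 dc d2
query mem[0x07]=0xd2, mem[0x0c]=0xe5, mem[0x0b]=0x7a

MEM[0x07,0x0c,0x0b] = d2 e5 7a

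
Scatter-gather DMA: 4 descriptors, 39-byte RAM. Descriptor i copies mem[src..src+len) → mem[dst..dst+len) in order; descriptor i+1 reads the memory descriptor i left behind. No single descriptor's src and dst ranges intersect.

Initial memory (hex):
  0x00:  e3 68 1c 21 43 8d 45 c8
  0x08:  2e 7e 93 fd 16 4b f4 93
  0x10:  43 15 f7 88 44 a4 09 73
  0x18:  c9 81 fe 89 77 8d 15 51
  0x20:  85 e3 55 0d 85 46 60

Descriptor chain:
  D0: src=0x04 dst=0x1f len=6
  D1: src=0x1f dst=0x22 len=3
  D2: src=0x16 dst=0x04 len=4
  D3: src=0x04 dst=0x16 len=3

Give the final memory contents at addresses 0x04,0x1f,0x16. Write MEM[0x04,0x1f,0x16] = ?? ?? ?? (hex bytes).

D0: mem[0x1f..0x24] <- [43 8d 45 c8 2e 7e]
D1: mem[0x22..0x24] <- [43 8d 45]
D2: mem[0x04..0x07] <- [09 73 c9 81]
D3: mem[0x16..0x18] <- [09 73 c9]
query mem[0x04]=0x09, mem[0x1f]=0x43, mem[0x16]=0x09

MEM[0x04,0x1f,0x16] = 09 43 09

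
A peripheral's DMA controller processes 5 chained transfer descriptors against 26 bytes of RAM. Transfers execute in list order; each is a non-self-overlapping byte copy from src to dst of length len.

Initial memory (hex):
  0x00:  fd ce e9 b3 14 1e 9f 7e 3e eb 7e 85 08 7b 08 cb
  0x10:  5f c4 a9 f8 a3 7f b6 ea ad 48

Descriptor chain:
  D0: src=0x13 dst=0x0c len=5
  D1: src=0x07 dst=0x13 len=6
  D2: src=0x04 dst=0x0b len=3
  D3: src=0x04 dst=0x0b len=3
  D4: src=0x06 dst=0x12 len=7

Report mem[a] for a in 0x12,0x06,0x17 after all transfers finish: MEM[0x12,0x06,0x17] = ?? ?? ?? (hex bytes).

MEM[0x12,0x06,0x17] = 9f 9f 14

D0: mem[0x0c..0x10] <- [f8 a3 7f b6 ea]
D1: mem[0x13..0x18] <- [7e 3e eb 7e 85 f8]
D2: mem[0x0b..0x0d] <- [14 1e 9f]
D3: mem[0x0b..0x0d] <- [14 1e 9f]
D4: mem[0x12..0x18] <- [9f 7e 3e eb 7e 14 1e]
query mem[0x12]=0x9f, mem[0x06]=0x9f, mem[0x17]=0x14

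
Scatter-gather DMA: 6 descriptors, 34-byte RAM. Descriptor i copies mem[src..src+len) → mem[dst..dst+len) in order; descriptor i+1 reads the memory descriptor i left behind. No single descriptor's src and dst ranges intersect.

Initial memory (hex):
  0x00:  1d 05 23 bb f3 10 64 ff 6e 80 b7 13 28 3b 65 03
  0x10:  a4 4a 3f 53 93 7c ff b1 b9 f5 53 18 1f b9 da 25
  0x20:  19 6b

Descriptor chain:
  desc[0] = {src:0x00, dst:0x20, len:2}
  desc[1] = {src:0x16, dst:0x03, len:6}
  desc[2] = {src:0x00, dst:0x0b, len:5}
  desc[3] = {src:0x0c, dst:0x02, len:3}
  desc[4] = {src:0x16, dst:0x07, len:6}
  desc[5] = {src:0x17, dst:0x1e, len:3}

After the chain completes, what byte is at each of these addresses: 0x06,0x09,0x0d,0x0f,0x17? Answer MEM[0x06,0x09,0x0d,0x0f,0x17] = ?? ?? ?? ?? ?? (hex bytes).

D0: mem[0x20..0x21] <- [1d 05]
D1: mem[0x03..0x08] <- [ff b1 b9 f5 53 18]
D2: mem[0x0b..0x0f] <- [1d 05 23 ff b1]
D3: mem[0x02..0x04] <- [05 23 ff]
D4: mem[0x07..0x0c] <- [ff b1 b9 f5 53 18]
D5: mem[0x1e..0x20] <- [b1 b9 f5]
query mem[0x06]=0xf5, mem[0x09]=0xb9, mem[0x0d]=0x23, mem[0x0f]=0xb1, mem[0x17]=0xb1

MEM[0x06,0x09,0x0d,0x0f,0x17] = f5 b9 23 b1 b1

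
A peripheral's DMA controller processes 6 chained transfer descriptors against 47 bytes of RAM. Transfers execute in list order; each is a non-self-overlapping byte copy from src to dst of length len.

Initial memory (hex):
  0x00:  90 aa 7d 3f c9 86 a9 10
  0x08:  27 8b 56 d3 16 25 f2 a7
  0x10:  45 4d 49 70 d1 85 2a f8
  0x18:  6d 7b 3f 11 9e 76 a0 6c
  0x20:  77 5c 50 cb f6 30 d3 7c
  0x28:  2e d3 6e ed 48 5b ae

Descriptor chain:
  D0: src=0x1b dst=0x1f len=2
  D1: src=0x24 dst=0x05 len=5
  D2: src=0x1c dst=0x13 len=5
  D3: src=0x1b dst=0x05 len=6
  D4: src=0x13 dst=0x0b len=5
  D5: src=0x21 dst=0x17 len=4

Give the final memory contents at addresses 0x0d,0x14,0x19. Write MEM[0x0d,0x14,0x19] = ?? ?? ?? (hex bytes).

MEM[0x0d,0x14,0x19] = a0 76 cb

  after D0: wrote 2B at 0x1f = 119e
  after D1: wrote 5B at 0x05 = f630d37c2e
  after D2: wrote 5B at 0x13 = 9e76a0119e
  after D3: wrote 6B at 0x05 = 119e76a0119e
  after D4: wrote 5B at 0x0b = 9e76a0119e
  after D5: wrote 4B at 0x17 = 5c50cbf6
query mem[0x0d]=0xa0, mem[0x14]=0x76, mem[0x19]=0xcb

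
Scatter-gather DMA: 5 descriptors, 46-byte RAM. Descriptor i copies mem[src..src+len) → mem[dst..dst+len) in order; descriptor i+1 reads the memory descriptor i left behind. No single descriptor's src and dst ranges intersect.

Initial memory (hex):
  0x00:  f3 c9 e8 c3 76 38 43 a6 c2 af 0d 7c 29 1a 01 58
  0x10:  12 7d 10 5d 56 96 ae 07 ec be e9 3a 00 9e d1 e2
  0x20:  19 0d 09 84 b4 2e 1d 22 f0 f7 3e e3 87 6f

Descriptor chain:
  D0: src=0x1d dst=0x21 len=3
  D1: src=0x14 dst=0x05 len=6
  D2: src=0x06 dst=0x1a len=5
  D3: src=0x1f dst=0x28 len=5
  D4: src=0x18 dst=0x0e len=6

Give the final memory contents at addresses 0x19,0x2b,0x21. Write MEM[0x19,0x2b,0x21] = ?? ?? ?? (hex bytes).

MEM[0x19,0x2b,0x21] = be d1 9e

  after D0: wrote 3B at 0x21 = 9ed1e2
  after D1: wrote 6B at 0x05 = 5696ae07ecbe
  after D2: wrote 5B at 0x1a = 96ae07ecbe
  after D3: wrote 5B at 0x28 = e2199ed1e2
  after D4: wrote 6B at 0x0e = ecbe96ae07ec
query mem[0x19]=0xbe, mem[0x2b]=0xd1, mem[0x21]=0x9e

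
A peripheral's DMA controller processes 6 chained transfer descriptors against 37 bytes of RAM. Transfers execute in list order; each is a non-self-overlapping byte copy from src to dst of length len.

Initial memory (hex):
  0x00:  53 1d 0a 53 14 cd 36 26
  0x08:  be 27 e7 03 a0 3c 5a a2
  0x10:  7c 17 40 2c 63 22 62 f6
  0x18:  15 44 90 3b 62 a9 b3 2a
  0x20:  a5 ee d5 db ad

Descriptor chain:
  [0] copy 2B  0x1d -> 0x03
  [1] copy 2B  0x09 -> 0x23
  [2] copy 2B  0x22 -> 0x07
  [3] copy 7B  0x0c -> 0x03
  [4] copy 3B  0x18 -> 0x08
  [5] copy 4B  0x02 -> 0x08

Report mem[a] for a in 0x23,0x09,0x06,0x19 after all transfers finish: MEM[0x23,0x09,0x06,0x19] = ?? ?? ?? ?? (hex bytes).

MEM[0x23,0x09,0x06,0x19] = 27 a0 a2 44

[0] 0x1d->0x03 len=2 : a9 b3
[1] 0x09->0x23 len=2 : 27 e7
[2] 0x22->0x07 len=2 : d5 27
[3] 0x0c->0x03 len=7 : a0 3c 5a a2 7c 17 40
[4] 0x18->0x08 len=3 : 15 44 90
[5] 0x02->0x08 len=4 : 0a a0 3c 5a
query mem[0x23]=0x27, mem[0x09]=0xa0, mem[0x06]=0xa2, mem[0x19]=0x44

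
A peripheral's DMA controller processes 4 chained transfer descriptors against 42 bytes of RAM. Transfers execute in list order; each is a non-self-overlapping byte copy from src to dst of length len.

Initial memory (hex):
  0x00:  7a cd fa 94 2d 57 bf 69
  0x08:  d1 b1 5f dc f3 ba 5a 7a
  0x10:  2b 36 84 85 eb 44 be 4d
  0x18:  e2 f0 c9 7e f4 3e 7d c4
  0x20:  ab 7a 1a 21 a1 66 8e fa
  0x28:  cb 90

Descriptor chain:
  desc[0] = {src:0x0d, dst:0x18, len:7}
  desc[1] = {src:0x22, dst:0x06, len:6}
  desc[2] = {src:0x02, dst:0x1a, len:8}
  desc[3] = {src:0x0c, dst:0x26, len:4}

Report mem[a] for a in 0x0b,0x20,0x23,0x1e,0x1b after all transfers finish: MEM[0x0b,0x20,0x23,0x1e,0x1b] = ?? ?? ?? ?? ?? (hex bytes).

D0: mem[0x18..0x1e] <- [ba 5a 7a 2b 36 84 85]
D1: mem[0x06..0x0b] <- [1a 21 a1 66 8e fa]
D2: mem[0x1a..0x21] <- [fa 94 2d 57 1a 21 a1 66]
D3: mem[0x26..0x29] <- [f3 ba 5a 7a]
query mem[0x0b]=0xfa, mem[0x20]=0xa1, mem[0x23]=0x21, mem[0x1e]=0x1a, mem[0x1b]=0x94

MEM[0x0b,0x20,0x23,0x1e,0x1b] = fa a1 21 1a 94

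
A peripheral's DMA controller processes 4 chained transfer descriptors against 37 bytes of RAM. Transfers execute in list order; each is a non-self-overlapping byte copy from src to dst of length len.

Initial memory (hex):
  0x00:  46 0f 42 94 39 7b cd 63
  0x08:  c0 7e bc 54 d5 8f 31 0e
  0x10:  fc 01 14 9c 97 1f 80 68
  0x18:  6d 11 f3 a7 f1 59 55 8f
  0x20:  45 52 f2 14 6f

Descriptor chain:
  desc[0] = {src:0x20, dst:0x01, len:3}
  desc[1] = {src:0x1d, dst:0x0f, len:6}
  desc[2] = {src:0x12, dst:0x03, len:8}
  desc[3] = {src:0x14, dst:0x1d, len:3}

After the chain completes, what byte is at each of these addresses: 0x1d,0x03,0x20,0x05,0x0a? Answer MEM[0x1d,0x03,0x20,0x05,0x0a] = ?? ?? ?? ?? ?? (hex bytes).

MEM[0x1d,0x03,0x20,0x05,0x0a] = f2 45 45 f2 11

#0 dst[0x01+3] := {0x45,0x52,0xf2}
#1 dst[0x0f+6] := {0x59,0x55,0x8f,0x45,0x52,0xf2}
#2 dst[0x03+8] := {0x45,0x52,0xf2,0x1f,0x80,0x68,0x6d,0x11}
#3 dst[0x1d+3] := {0xf2,0x1f,0x80}
query mem[0x1d]=0xf2, mem[0x03]=0x45, mem[0x20]=0x45, mem[0x05]=0xf2, mem[0x0a]=0x11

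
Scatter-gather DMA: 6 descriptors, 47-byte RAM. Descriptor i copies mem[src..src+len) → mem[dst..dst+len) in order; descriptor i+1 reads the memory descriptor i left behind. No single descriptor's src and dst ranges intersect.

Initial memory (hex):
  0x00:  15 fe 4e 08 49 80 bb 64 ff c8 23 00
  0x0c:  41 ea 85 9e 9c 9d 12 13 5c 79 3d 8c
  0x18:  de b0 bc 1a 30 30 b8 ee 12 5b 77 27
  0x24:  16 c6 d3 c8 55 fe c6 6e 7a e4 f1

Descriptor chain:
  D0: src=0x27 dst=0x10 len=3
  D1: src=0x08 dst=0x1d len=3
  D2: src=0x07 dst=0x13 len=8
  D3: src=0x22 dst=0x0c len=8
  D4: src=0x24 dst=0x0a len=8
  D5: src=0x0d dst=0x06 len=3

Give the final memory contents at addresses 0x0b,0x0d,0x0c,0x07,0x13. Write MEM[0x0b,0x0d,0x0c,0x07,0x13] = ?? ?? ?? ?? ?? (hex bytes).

#0 dst[0x10+3] := {0xc8,0x55,0xfe}
#1 dst[0x1d+3] := {0xff,0xc8,0x23}
#2 dst[0x13+8] := {0x64,0xff,0xc8,0x23,0x00,0x41,0xea,0x85}
#3 dst[0x0c+8] := {0x77,0x27,0x16,0xc6,0xd3,0xc8,0x55,0xfe}
#4 dst[0x0a+8] := {0x16,0xc6,0xd3,0xc8,0x55,0xfe,0xc6,0x6e}
#5 dst[0x06+3] := {0xc8,0x55,0xfe}
query mem[0x0b]=0xc6, mem[0x0d]=0xc8, mem[0x0c]=0xd3, mem[0x07]=0x55, mem[0x13]=0xfe

MEM[0x0b,0x0d,0x0c,0x07,0x13] = c6 c8 d3 55 fe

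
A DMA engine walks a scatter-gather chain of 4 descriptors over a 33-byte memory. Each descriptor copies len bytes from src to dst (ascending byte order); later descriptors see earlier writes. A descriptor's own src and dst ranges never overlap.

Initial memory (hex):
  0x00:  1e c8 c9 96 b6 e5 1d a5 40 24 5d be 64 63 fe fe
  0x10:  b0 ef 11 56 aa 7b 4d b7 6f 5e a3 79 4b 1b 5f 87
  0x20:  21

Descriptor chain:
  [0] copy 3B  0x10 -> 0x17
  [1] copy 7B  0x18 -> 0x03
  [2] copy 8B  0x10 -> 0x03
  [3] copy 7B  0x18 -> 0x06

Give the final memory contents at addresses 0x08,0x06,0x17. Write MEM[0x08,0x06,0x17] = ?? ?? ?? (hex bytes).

MEM[0x08,0x06,0x17] = a3 ef b0

  after D0: wrote 3B at 0x17 = b0ef11
  after D1: wrote 7B at 0x03 = ef11a3794b1b5f
  after D2: wrote 8B at 0x03 = b0ef1156aa7b4db0
  after D3: wrote 7B at 0x06 = ef11a3794b1b5f
query mem[0x08]=0xa3, mem[0x06]=0xef, mem[0x17]=0xb0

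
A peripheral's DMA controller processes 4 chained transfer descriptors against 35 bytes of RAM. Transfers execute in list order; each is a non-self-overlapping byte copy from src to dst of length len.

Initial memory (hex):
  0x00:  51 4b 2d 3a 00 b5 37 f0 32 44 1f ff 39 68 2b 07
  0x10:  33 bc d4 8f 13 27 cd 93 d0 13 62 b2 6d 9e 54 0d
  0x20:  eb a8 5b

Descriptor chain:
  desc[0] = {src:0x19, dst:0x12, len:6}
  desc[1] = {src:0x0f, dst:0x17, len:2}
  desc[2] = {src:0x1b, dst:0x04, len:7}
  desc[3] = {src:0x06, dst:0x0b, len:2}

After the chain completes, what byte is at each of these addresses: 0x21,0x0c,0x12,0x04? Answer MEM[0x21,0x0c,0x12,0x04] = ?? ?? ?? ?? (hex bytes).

[0] 0x19->0x12 len=6 : 13 62 b2 6d 9e 54
[1] 0x0f->0x17 len=2 : 07 33
[2] 0x1b->0x04 len=7 : b2 6d 9e 54 0d eb a8
[3] 0x06->0x0b len=2 : 9e 54
query mem[0x21]=0xa8, mem[0x0c]=0x54, mem[0x12]=0x13, mem[0x04]=0xb2

MEM[0x21,0x0c,0x12,0x04] = a8 54 13 b2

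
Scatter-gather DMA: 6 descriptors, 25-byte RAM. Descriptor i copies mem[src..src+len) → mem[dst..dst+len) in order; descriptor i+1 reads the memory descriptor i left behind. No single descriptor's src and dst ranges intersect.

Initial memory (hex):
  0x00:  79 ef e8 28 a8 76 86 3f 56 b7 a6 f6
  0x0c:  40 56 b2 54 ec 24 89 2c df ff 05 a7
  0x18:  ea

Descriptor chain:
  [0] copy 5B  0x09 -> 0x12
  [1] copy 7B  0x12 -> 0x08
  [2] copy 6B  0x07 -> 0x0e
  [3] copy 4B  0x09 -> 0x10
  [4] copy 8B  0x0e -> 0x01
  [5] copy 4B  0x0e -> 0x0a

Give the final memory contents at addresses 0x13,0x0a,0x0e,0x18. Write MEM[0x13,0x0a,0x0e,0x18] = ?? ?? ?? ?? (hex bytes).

  after D0: wrote 5B at 0x12 = b7a6f64056
  after D1: wrote 7B at 0x08 = b7a6f64056a7ea
  after D2: wrote 6B at 0x0e = 3fb7a6f64056
  after D3: wrote 4B at 0x10 = a6f64056
  after D4: wrote 8B at 0x01 = 3fb7a6f64056f640
  after D5: wrote 4B at 0x0a = 3fb7a6f6
query mem[0x13]=0x56, mem[0x0a]=0x3f, mem[0x0e]=0x3f, mem[0x18]=0xea

MEM[0x13,0x0a,0x0e,0x18] = 56 3f 3f ea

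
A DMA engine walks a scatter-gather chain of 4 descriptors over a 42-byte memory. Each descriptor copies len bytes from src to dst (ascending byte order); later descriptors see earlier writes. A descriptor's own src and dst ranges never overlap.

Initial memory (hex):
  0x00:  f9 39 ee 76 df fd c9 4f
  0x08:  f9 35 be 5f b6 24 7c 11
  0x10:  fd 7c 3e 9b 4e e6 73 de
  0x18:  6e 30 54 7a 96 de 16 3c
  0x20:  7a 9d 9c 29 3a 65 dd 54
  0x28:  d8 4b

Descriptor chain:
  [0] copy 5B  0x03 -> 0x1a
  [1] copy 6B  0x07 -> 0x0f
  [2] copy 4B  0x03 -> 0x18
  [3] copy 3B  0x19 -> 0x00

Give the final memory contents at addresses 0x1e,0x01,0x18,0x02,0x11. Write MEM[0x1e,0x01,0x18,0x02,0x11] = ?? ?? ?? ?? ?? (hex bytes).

MEM[0x1e,0x01,0x18,0x02,0x11] = 4f fd 76 c9 35

[0] 0x03->0x1a len=5 : 76 df fd c9 4f
[1] 0x07->0x0f len=6 : 4f f9 35 be 5f b6
[2] 0x03->0x18 len=4 : 76 df fd c9
[3] 0x19->0x00 len=3 : df fd c9
query mem[0x1e]=0x4f, mem[0x01]=0xfd, mem[0x18]=0x76, mem[0x02]=0xc9, mem[0x11]=0x35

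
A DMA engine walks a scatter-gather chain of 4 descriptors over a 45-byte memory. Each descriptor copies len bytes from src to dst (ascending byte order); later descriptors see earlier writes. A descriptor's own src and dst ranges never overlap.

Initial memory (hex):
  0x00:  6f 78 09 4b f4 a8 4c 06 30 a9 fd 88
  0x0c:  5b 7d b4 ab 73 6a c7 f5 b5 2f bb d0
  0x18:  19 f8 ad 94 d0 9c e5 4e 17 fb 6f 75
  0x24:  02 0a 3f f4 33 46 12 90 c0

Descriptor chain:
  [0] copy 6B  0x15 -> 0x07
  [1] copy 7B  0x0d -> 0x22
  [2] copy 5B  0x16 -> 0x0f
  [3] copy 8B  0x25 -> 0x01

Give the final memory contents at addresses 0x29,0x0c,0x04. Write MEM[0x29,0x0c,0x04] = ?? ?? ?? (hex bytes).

[0] 0x15->0x07 len=6 : 2f bb d0 19 f8 ad
[1] 0x0d->0x22 len=7 : 7d b4 ab 73 6a c7 f5
[2] 0x16->0x0f len=5 : bb d0 19 f8 ad
[3] 0x25->0x01 len=8 : 73 6a c7 f5 46 12 90 c0
query mem[0x29]=0x46, mem[0x0c]=0xad, mem[0x04]=0xf5

MEM[0x29,0x0c,0x04] = 46 ad f5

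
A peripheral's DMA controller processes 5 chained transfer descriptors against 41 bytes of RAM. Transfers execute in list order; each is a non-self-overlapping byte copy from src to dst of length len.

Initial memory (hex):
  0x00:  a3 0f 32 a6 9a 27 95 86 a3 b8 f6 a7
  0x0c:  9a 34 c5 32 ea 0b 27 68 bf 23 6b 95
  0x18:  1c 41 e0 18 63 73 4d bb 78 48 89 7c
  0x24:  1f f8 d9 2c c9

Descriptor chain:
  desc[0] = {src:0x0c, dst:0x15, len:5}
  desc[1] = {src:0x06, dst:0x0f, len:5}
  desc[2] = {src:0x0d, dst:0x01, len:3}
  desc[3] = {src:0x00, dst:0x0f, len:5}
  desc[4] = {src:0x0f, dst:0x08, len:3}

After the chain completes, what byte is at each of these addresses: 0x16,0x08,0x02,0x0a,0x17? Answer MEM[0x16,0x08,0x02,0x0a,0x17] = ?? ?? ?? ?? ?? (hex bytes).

MEM[0x16,0x08,0x02,0x0a,0x17] = 34 a3 c5 c5 c5

  after D0: wrote 5B at 0x15 = 9a34c532ea
  after D1: wrote 5B at 0x0f = 9586a3b8f6
  after D2: wrote 3B at 0x01 = 34c595
  after D3: wrote 5B at 0x0f = a334c5959a
  after D4: wrote 3B at 0x08 = a334c5
query mem[0x16]=0x34, mem[0x08]=0xa3, mem[0x02]=0xc5, mem[0x0a]=0xc5, mem[0x17]=0xc5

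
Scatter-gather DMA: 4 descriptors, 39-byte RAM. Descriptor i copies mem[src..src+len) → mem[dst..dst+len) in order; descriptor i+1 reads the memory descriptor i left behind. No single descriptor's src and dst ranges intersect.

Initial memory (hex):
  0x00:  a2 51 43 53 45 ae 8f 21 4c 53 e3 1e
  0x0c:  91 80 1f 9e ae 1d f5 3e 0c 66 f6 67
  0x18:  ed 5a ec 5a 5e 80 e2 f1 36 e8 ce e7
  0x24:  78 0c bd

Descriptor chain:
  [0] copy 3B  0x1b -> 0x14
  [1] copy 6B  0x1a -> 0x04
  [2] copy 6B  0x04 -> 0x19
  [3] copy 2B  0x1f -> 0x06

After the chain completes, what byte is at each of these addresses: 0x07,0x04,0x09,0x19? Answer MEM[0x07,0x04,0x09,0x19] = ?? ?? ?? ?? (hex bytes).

MEM[0x07,0x04,0x09,0x19] = 36 ec f1 ec

D0: mem[0x14..0x16] <- [5a 5e 80]
D1: mem[0x04..0x09] <- [ec 5a 5e 80 e2 f1]
D2: mem[0x19..0x1e] <- [ec 5a 5e 80 e2 f1]
D3: mem[0x06..0x07] <- [f1 36]
query mem[0x07]=0x36, mem[0x04]=0xec, mem[0x09]=0xf1, mem[0x19]=0xec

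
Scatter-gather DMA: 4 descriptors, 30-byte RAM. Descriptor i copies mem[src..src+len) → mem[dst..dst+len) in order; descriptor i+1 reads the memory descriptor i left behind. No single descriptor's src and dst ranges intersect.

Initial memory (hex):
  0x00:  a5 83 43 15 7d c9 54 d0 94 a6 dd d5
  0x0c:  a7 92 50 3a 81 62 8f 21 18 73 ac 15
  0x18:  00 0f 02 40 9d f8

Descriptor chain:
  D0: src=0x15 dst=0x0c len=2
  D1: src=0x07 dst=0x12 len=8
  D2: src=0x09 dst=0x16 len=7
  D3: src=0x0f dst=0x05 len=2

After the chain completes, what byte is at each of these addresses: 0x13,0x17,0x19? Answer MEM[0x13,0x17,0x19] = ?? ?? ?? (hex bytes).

MEM[0x13,0x17,0x19] = 94 dd 73

[0] 0x15->0x0c len=2 : 73 ac
[1] 0x07->0x12 len=8 : d0 94 a6 dd d5 73 ac 50
[2] 0x09->0x16 len=7 : a6 dd d5 73 ac 50 3a
[3] 0x0f->0x05 len=2 : 3a 81
query mem[0x13]=0x94, mem[0x17]=0xdd, mem[0x19]=0x73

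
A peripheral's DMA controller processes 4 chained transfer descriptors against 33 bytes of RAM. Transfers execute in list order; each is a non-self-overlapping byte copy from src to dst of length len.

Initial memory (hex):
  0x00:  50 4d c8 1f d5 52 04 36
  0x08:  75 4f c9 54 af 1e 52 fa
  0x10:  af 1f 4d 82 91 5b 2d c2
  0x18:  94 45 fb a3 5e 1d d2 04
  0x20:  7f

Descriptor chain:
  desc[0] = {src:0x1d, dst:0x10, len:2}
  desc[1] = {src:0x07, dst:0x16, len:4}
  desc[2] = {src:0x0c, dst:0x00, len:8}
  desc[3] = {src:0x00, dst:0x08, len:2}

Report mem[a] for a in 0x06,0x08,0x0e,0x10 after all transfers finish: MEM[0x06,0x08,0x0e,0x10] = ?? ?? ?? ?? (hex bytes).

  after D0: wrote 2B at 0x10 = 1dd2
  after D1: wrote 4B at 0x16 = 36754fc9
  after D2: wrote 8B at 0x00 = af1e52fa1dd24d82
  after D3: wrote 2B at 0x08 = af1e
query mem[0x06]=0x4d, mem[0x08]=0xaf, mem[0x0e]=0x52, mem[0x10]=0x1d

MEM[0x06,0x08,0x0e,0x10] = 4d af 52 1d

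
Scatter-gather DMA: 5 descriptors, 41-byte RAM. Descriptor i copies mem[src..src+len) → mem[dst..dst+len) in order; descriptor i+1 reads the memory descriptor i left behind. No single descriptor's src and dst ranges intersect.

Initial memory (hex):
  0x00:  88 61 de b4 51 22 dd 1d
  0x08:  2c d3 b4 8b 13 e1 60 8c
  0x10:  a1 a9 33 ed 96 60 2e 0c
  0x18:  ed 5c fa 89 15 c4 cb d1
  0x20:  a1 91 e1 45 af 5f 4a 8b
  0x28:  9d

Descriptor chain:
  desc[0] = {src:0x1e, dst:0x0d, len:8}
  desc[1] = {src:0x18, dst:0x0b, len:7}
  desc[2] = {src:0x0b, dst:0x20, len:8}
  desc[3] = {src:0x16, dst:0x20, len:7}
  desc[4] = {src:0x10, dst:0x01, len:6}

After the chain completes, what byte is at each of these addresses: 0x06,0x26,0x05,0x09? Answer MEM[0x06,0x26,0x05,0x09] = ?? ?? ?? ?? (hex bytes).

[0] 0x1e->0x0d len=8 : cb d1 a1 91 e1 45 af 5f
[1] 0x18->0x0b len=7 : ed 5c fa 89 15 c4 cb
[2] 0x0b->0x20 len=8 : ed 5c fa 89 15 c4 cb 45
[3] 0x16->0x20 len=7 : 2e 0c ed 5c fa 89 15
[4] 0x10->0x01 len=6 : c4 cb 45 af 5f 60
query mem[0x06]=0x60, mem[0x26]=0x15, mem[0x05]=0x5f, mem[0x09]=0xd3

MEM[0x06,0x26,0x05,0x09] = 60 15 5f d3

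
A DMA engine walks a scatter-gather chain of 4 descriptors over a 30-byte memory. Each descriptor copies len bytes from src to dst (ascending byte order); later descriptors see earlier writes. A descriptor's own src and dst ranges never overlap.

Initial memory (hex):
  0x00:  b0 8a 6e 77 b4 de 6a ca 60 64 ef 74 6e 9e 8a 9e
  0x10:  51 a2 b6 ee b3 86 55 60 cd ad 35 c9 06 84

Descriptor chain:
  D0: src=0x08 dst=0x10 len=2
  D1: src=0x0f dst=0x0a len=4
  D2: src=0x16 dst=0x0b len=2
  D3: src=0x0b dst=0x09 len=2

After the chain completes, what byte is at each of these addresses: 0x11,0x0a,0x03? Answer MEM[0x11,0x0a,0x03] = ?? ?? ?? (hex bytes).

[0] 0x08->0x10 len=2 : 60 64
[1] 0x0f->0x0a len=4 : 9e 60 64 b6
[2] 0x16->0x0b len=2 : 55 60
[3] 0x0b->0x09 len=2 : 55 60
query mem[0x11]=0x64, mem[0x0a]=0x60, mem[0x03]=0x77

MEM[0x11,0x0a,0x03] = 64 60 77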